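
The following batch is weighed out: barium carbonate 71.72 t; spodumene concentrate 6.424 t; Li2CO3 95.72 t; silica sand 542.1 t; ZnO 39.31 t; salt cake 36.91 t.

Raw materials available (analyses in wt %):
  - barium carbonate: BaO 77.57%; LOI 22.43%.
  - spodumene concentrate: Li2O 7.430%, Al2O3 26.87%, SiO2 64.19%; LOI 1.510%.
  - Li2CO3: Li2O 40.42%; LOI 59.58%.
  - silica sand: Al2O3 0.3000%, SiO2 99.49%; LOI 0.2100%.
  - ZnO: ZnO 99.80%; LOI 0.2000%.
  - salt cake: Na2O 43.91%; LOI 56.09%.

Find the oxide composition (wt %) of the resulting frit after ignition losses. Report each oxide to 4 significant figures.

Values along the way are displayed (rounded to four significant figures) at each printed step — the working math holds exact precision from first step to last — a single rounding yields every reported number — the derived quantities are computed using the weight values at 697.1 t of glass in exact precision (glass mass, six oxide percentages, the yield, totals, ignition loss) exactly as printed in problem or answer.
Oxide-by-oxide delivered mass:
  Li2O: 6.424·0.07430 + 95.72·0.4042 = 39.17 t
  BaO: 71.72·0.7757 = 55.63 t
  Na2O: 36.91·0.4391 = 16.21 t
  Al2O3: 6.424·0.2687 + 542.1·0.003000 = 3.352 t
  ZnO: 39.31·0.9980 = 39.23 t
  SiO2: 6.424·0.6419 + 542.1·0.9949 = 543.5 t
LOI: 71.72·0.2243 + 6.424·0.01510 + 95.72·0.5958 + 542.1·0.002100 + 39.31·0.002000 + 36.91·0.5609 = 95.13 t
batch − LOI leaves glass = 792.2 − 95.13 = 697.1 t (= the summed oxide contributions)
oxide / glass × 100 gives the wt %

Glass mass = 697.1 t (batch 792.2 − LOI 95.13).
Composition: Li2O 5.619%, BaO 7.981%, Na2O 2.325%, Al2O3 0.4809%, ZnO 5.628%, SiO2 77.97%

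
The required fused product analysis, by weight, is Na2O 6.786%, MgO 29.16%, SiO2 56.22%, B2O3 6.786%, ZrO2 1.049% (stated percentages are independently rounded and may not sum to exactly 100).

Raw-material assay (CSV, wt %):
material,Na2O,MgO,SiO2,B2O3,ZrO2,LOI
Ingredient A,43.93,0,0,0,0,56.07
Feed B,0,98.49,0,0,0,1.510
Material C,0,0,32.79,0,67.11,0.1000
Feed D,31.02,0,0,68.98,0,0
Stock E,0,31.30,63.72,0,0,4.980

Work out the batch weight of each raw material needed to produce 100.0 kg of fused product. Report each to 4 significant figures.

Batch per 100.0 kg fused product:
  Ingredient A: 8.501 kg
  Feed B: 1.823 kg
  Material C: 1.563 kg
  Feed D: 9.838 kg
  Stock E: 87.43 kg
Total batch = 109.2 kg; LOI loss = 9.150 kg; yield = 91.62%

Intermediates are displayed with 4-significant-figure rounding within the worked lines — all internal work runs at full float precision at all times. Exactly one rounding goes into every reported figure. All derived quantities, which include net glass mass, ignition loss, five oxide percentages, the totals, yield, are rebuilt at exact precision, as they appear in the problem or answer text, using the weight values at 100.0 kg of glass.
Target oxide masses per 100.0 kg fused product:
  Na2O: 6.786% × 100.0 = 6.786 kg
  MgO: 29.16% × 100.0 = 29.16 kg
  SiO2: 56.22% × 100.0 = 56.22 kg
  B2O3: 6.786% × 100.0 = 6.786 kg
  ZrO2: 1.049% × 100.0 = 1.049 kg
Balance tally, oxide-wise, given the weights on record, relative to the basis at hand (every target is met by its sum up to rounding of the answer):
  Na2O: 8.501·0.4393 + 9.838·0.3102 = 6.786 kg (target 6.786 kg)
  MgO: 1.823·0.9849 + 87.43·0.3130 = 29.16 kg (target 29.16 kg)
  SiO2: 1.563·0.3279 + 87.43·0.6372 = 56.22 kg (target 56.22 kg)
  B2O3: 9.838·0.6898 = 6.786 kg (target 6.786 kg)
  ZrO2: 1.563·0.6711 = 1.049 kg (target 1.049 kg)
Glass-mass bookkeeping: batch total minus LOI = 100.0 kg (summing oxide targets gives 100.0 kg; against the stated basis, 100.0 kg — gaps are rounding artifacts).
Summing the batch: Σ batch = 109.2 kg; ignition loss, Σ(batch × LOI) = 9.150 kg; glass ÷ batch gives a yield of 91.62%.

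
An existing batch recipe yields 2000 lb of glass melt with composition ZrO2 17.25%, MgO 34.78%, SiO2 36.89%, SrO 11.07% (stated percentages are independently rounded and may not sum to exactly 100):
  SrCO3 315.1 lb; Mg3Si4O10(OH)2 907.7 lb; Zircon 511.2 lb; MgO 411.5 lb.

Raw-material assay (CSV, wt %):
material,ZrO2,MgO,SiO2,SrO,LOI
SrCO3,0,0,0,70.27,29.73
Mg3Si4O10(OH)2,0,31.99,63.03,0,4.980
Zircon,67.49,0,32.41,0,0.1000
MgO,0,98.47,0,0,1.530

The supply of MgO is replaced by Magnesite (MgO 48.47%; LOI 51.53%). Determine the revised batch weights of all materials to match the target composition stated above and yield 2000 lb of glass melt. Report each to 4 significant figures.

Revised batch per 2000 lb glass melt:
  SrCO3: 315.1 lb
  Mg3Si4O10(OH)2: 907.7 lb
  Zircon: 511.2 lb
  Magnesite: 836.0 lb
Total batch = 2570 lb; LOI loss = 570.2 lb

Exact precision is held throughout. In-progress results are printed rounded to four significant digits in the working; a single rounding completes each reported number; the derived quantities (the yield, net glass mass, ignition loss, the totals, four oxide percentages) are carried from the batch weights for 2000 lb of glass in full float precision, precisely as stated by the question or the answer.
Target masses of each oxide per 2000 lb glass melt:
  ZrO2: 17.25% × 2000 = 345.0 lb
  MgO: 34.78% × 2000 = 695.6 lb
  SiO2: 36.89% × 2000 = 737.8 lb
  SrO: 11.07% × 2000 = 221.4 lb
Balance tally, oxide-wise, with the batch weights as given, versus the basis set out (every target is met by its sum exact up to rounding of places):
  ZrO2: 511.2·0.6749 = 345.0 lb (target 345.0 lb)
  MgO: 907.7·0.3199 + 836.0·0.4847 = 695.6 lb (target 695.6 lb)
  SiO2: 907.7·0.6303 + 511.2·0.3241 = 737.8 lb (target 737.8 lb)
  SrO: 315.1·0.7027 = 221.4 lb (target 221.4 lb)
Glass-mass closure: batch Σ − ignition loss = 2000 lb (the Σ of target masses is 2000 lb; against the stated basis, 2000 lb — deltas are rounding alone).
Total batch = Σ batch = 2570 lb; ignition loss, Σ(batch × LOI) = 570.2 lb; yield: glass divided by total = 77.81%.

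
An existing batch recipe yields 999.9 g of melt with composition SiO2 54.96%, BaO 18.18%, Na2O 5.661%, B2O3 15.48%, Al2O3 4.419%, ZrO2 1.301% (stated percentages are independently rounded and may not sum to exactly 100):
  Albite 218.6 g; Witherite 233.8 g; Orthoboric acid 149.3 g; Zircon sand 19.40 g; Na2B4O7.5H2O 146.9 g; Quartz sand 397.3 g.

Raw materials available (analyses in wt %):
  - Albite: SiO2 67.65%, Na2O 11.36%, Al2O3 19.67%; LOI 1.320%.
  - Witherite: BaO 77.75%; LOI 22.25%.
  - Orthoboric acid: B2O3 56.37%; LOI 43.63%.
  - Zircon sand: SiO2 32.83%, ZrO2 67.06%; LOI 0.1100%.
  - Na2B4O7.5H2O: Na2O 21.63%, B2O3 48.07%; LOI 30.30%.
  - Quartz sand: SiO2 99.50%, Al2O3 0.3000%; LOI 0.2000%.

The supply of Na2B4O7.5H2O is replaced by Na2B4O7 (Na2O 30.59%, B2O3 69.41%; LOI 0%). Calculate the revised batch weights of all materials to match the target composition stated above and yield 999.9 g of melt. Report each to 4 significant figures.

Full float precision is carried in all steps; mid-chain values are shown, with 4-significant-digit rounding, in the working — a single rounding finalizes each reported value; all derived quantities, which include the yield, the totals, the six compositions, net glass mass, LOI, are carried at full float precision, exactly as shown in either problem or answer, from the weighed amounts on 999.9 g of glass.
The oxide mass targets at 999.9 g melt:
  SiO2: 54.96% × 999.9 = 549.5 g
  BaO: 18.18% × 999.9 = 181.8 g
  Na2O: 5.661% × 999.9 = 56.60 g
  B2O3: 15.48% × 999.9 = 154.8 g
  Al2O3: 4.419% × 999.9 = 44.19 g
  ZrO2: 1.301% × 999.9 = 13.01 g
Checking each oxide sum with the batch weights as given, at the basis given (each sum matches its target mass once rounding is allowed for):
  SiO2: 218.6·0.6765 + 19.40·0.3283 + 397.3·0.9950 = 549.6 g (target 549.5 g)
  BaO: 233.8·0.7775 = 181.8 g (target 181.8 g)
  Na2O: 218.6·0.1136 + 103.9·0.3059 = 56.62 g (target 56.60 g)
  B2O3: 146.7·0.5637 + 103.9·0.6941 = 154.8 g (target 154.8 g)
  Al2O3: 218.6·0.1967 + 397.3·0.003000 = 44.19 g (target 44.19 g)
  ZrO2: 19.40·0.6706 = 13.01 g (target 13.01 g)
Mass balance on the glass: total charge less LOI = 1000 g (the Σ of target masses is 999.9 g; basis as stated: 999.9 g — rounding explains the deltas).
Summing the batch: Σ batch = 1120 g; loss to ignition Σ batch·LOI = 119.7 g; yield = glass ÷ total batch = 89.31%.

Revised batch per 999.9 g melt:
  Albite: 218.6 g
  Witherite: 233.8 g
  Orthoboric acid: 146.7 g
  Zircon sand: 19.40 g
  Na2B4O7: 103.9 g
  Quartz sand: 397.3 g
Total batch = 1120 g; LOI loss = 119.7 g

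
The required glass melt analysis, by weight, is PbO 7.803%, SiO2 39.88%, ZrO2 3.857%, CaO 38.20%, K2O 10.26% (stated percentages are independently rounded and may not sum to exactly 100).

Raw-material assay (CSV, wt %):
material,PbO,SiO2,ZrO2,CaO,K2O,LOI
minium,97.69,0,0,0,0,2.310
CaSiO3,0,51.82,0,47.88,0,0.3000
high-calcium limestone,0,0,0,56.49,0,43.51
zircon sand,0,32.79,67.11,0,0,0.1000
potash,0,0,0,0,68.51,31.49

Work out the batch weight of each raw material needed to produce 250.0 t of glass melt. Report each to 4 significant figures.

The whole derivation carries exact precision in all steps. The intermediate values are printed, rounded to 4 significant figures, on the page; every reported figure is rounded a single time; all derived quantities (yield, ignition loss, glass mass, totals, the five compositions) are carried from the batch weights for 250.0 t of glass in full float precision, precisely as stated by the problem or answer text.
Target masses of each oxide per 250.0 t glass melt:
  PbO: 7.803% × 250.0 = 19.51 t
  SiO2: 39.88% × 250.0 = 99.70 t
  ZrO2: 3.857% × 250.0 = 9.642 t
  CaO: 38.20% × 250.0 = 95.50 t
  K2O: 10.26% × 250.0 = 25.65 t
Verifying the oxide balance using the reported weights, at the basis given (target by target, the sums agree modulo rounding of the values):
  PbO: 19.97·0.9769 = 19.51 t (target 19.51 t)
  SiO2: 183.3·0.5182 + 14.37·0.3279 = 99.70 t (target 99.70 t)
  ZrO2: 14.37·0.6711 = 9.644 t (target 9.642 t)
  CaO: 183.3·0.4788 + 13.69·0.5649 = 95.50 t (target 95.50 t)
  K2O: 37.44·0.6851 = 25.65 t (target 25.65 t)
Glass-mass sanity pass: Σ batch − LOI loss = 250.0 t (targets for the oxides total 250.0 t; the stated basis being 250.0 t — a pure rounding effect).
Summing the batch: Σ batch = 268.8 t; the LOI term Σ batch·LOI equals 18.77 t; yield = glass ÷ total batch = 93.02%.

Batch per 250.0 t glass melt:
  minium: 19.97 t
  CaSiO3: 183.3 t
  high-calcium limestone: 13.69 t
  zircon sand: 14.37 t
  potash: 37.44 t
Total batch = 268.8 t; LOI loss = 18.77 t; yield = 93.02%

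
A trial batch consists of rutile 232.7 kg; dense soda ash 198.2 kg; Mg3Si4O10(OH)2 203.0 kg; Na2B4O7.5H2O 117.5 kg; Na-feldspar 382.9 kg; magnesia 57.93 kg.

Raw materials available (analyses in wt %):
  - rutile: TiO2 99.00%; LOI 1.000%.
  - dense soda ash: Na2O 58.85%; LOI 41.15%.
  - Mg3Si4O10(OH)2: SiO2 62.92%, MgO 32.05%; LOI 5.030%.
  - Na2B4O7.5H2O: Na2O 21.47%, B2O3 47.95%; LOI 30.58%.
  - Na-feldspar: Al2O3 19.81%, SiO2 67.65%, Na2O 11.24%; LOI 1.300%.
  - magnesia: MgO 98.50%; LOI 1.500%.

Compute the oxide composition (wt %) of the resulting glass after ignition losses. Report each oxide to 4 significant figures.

Glass mass = 1056 kg (batch 1192 − LOI 135.9).
Composition: TiO2 21.81%, Al2O3 7.181%, SiO2 36.61%, Na2O 17.50%, B2O3 5.334%, MgO 11.56%

Each numeric step carries exact precision in every operation; the intermediate values appear (rounded to 4 significant digits) in the working. A single rounding completes every reported value — the derived quantities (totals, LOI, the six compositions, net glass mass, the yield) are rebuilt at full float precision using the weight values per 1056 kg of glass, as given in question or answer.
Oxide masses out of the charge:
  TiO2: 232.7·0.9900 = 230.4 kg
  Al2O3: 382.9·0.1981 = 75.85 kg
  SiO2: 203.0·0.6292 + 382.9·0.6765 = 386.8 kg
  Na2O: 198.2·0.5885 + 117.5·0.2147 + 382.9·0.1124 = 184.9 kg
  B2O3: 117.5·0.4795 = 56.34 kg
  MgO: 203.0·0.3205 + 57.93·0.9850 = 122.1 kg
LOI: 232.7·0.01000 + 198.2·0.4115 + 203.0·0.05030 + 117.5·0.3058 + 382.9·0.01300 + 57.93·0.01500 = 135.9 kg
Net of LOI, the glass mass = 1192 − 135.9 = 1056 kg (matching Σ of the oxides)
wt %: oxide over glass, times 100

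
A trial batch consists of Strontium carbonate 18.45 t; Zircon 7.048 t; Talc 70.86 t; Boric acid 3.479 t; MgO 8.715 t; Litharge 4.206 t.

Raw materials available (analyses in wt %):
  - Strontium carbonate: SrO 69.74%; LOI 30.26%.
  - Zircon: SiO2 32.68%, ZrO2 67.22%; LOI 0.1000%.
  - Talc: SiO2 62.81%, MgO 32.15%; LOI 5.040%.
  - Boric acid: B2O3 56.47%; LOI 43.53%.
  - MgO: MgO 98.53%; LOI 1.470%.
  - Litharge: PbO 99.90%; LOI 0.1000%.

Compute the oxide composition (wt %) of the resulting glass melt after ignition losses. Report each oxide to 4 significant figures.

Glass mass = 101.9 t (batch 112.8 − LOI 10.81).
Composition: PbO 4.121%, SrO 12.62%, B2O3 1.927%, SiO2 45.92%, MgO 30.77%, ZrO2 4.647%

Mid-chain values appear rounded to 4 significant digits within the worked lines. The working math keeps exact precision at each step. Each reported number receives exactly one rounding; the derived quantities, which include totals, the yield, net glass mass, the six compositions, LOI, are recomputed at exact precision, precisely as stated by question or answer, from the weighed amounts at 101.9 t of glass.
Per-oxide mass from batch:
  PbO: 4.206·0.9990 = 4.202 t
  SrO: 18.45·0.6974 = 12.87 t
  B2O3: 3.479·0.5647 = 1.965 t
  SiO2: 7.048·0.3268 + 70.86·0.6281 = 46.81 t
  MgO: 70.86·0.3215 + 8.715·0.9853 = 31.37 t
  ZrO2: 7.048·0.6722 = 4.738 t
LOI: 18.45·0.3026 + 7.048·0.001000 + 70.86·0.05040 + 3.479·0.4353 + 8.715·0.01470 + 4.206·0.001000 = 10.81 t
Net of LOI, the glass mass = 112.8 − 10.81 = 101.9 t (matching Σ of the oxides)
each wt % is 100 × oxide ÷ glass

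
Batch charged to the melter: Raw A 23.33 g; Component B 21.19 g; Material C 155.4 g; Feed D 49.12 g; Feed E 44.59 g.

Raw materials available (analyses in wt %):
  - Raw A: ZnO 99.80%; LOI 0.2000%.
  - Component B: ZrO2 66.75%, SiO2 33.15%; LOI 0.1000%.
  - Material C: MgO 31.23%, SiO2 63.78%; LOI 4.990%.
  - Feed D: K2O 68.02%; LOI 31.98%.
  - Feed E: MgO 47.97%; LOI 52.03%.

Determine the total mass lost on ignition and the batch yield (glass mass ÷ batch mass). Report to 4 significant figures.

LOI loss = 46.73 g; glass = 246.9 g; yield = 84.09%

Mid-chain values are displayed (rounded to 4 significant digits) across the worked steps. All internal work maintains exact precision in all steps — every reported number carries a single rounding. All derived quantities (the totals, LOI, five oxide percentages, net glass mass, the yield) are recomputed using the weight values per 246.9 g of glass at exact precision, precisely as stated by either problem or answer.
Ignition loss by material:
  Raw A: 23.33 × 0.002000 = 0.04666 g
  Component B: 21.19 × 0.001000 = 0.02119 g
  Material C: 155.4 × 0.04990 = 7.754 g
  Feed D: 49.12 × 0.3198 = 15.71 g
  Feed E: 44.59 × 0.5203 = 23.20 g
Total LOI = 46.73 g
Glass = batch − LOI = 293.6 − 46.73 = 246.9 g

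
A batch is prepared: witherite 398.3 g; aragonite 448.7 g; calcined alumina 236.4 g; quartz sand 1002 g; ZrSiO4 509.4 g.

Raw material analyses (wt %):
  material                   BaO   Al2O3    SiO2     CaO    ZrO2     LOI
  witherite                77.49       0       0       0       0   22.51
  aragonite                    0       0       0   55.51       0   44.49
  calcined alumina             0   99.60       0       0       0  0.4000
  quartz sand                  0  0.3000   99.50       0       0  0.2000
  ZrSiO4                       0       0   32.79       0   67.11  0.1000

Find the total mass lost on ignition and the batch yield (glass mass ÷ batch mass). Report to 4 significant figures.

LOI loss = 292.7 g; glass = 2302 g; yield = 88.72%

Working values are shown (rounded to 4 significant digits) alongside each step; the working math holds full precision in all steps; exactly one rounding goes into each reported figure; the derived quantities are rebuilt using the weight values at 2302 g of glass in full precision (yield, five oxide percentages, totals, ignition loss, net glass mass) exactly as shown in the problem or the answer.
Loss on ignition, line by line:
  witherite: 398.3 × 0.2251 = 89.66 g
  aragonite: 448.7 × 0.4449 = 199.6 g
  calcined alumina: 236.4 × 0.004000 = 0.9456 g
  quartz sand: 1002 × 0.002000 = 2.004 g
  ZrSiO4: 509.4 × 0.001000 = 0.5094 g
Total LOI = 292.7 g
Glass = batch − LOI = 2595 − 292.7 = 2302 g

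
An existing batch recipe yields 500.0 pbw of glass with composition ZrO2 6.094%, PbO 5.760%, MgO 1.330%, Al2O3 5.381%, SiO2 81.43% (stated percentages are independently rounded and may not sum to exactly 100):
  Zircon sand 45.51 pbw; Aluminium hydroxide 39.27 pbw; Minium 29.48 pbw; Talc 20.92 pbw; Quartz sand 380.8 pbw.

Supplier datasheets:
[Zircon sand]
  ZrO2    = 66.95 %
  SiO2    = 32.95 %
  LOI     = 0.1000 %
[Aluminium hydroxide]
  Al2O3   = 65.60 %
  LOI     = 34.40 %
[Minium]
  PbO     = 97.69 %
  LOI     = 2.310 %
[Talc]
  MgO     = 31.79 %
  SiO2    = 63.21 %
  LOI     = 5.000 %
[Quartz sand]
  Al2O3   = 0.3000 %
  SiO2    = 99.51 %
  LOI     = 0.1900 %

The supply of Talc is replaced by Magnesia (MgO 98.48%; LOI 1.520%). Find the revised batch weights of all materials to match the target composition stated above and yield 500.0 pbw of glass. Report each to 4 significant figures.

Rounding to 4 significant digits extends to each mid-chain value as displayed — every computation carries full float precision at each step; a single rounding produces every reported number. The derived quantities are re-derived using the weight values at 500.0 pbw of glass at full precision (yield, glass mass, five oxide percentages, totals, LOI), as set out in problem or answer.
Per-oxide target masses for 500.0 pbw glass:
  ZrO2: 6.094% × 500.0 = 30.47 pbw
  PbO: 5.760% × 500.0 = 28.80 pbw
  MgO: 1.330% × 500.0 = 6.650 pbw
  Al2O3: 5.381% × 500.0 = 26.90 pbw
  SiO2: 81.43% × 500.0 = 407.2 pbw
Oxide-by-oxide audit from the weights as reported, under the basis named above (delivered sums recover each target once rounding is allowed for):
  ZrO2: 45.51·0.6695 = 30.47 pbw (target 30.47 pbw)
  PbO: 29.48·0.9769 = 28.80 pbw (target 28.80 pbw)
  MgO: 6.753·0.9848 = 6.650 pbw (target 6.650 pbw)
  Al2O3: 39.21·0.6560 + 394.1·0.003000 = 26.90 pbw (target 26.90 pbw)
  SiO2: 45.51·0.3295 + 394.1·0.9951 = 407.2 pbw (target 407.2 pbw)
Glass mass check: the batch minus its LOI: 500.0 pbw (targets for the oxides total 500.0 pbw; the stated basis being 500.0 pbw — rounding explains the deltas).
Whole-batch sum: Σ batch = 515.1 pbw; LOI removed, Σ of batch·LOI: 15.07 pbw; glass ÷ batch gives a yield of 97.07%.

Revised batch per 500.0 pbw glass:
  Zircon sand: 45.51 pbw
  Aluminium hydroxide: 39.21 pbw
  Minium: 29.48 pbw
  Magnesia: 6.753 pbw
  Quartz sand: 394.1 pbw
Total batch = 515.1 pbw; LOI loss = 15.07 pbw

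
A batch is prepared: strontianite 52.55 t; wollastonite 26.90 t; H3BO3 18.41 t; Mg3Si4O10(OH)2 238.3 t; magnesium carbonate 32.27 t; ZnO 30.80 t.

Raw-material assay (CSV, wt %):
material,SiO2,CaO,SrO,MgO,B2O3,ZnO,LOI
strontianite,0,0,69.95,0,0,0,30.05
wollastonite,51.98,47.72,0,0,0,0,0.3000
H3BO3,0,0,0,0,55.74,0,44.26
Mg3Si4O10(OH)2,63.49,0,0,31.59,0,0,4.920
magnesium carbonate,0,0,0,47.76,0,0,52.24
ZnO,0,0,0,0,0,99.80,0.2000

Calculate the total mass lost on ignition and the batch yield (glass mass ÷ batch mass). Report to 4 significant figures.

LOI loss = 52.66 t; glass = 346.6 t; yield = 86.81%

All arithmetic maintains full float precision through every step — intermediates are rounded to 4 significant figures as shown; each reported number takes a single rounding. Derived quantities are recomputed starting from the weights at 346.6 t of glass in exact precision (the six compositions, LOI, totals, the yield, net glass mass), as they appear in the question or the answer.
Ignition loss by material:
  strontianite: 52.55 × 0.3005 = 15.79 t
  wollastonite: 26.90 × 0.003000 = 0.08070 t
  H3BO3: 18.41 × 0.4426 = 8.148 t
  Mg3Si4O10(OH)2: 238.3 × 0.04920 = 11.72 t
  magnesium carbonate: 32.27 × 0.5224 = 16.86 t
  ZnO: 30.80 × 0.002000 = 0.06160 t
Total LOI = 52.66 t
Glass = batch − LOI = 399.2 − 52.66 = 346.6 t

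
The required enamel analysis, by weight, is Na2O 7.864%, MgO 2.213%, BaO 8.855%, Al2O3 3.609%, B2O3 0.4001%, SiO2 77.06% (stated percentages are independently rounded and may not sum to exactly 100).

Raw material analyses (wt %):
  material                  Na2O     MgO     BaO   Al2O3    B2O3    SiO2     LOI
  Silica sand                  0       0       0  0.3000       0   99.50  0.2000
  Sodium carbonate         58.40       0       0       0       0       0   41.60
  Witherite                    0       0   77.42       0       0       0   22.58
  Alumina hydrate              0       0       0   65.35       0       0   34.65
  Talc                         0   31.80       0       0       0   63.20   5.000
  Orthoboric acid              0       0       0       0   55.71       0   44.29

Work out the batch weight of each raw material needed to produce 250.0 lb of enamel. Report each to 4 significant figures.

Batch per 250.0 lb enamel:
  Silica sand: 182.6 lb
  Sodium carbonate: 33.66 lb
  Witherite: 28.59 lb
  Alumina hydrate: 12.97 lb
  Talc: 17.40 lb
  Orthoboric acid: 1.795 lb
Total batch = 277.0 lb; LOI loss = 26.98 lb; yield = 90.26%

Values along the way appear (rounded to four significant figures) on the page. All internal work maintains full precision at every stage. Exactly one rounding is applied to every reported result. All derived quantities (the totals, net glass mass, ignition loss, the six compositions, yield) are carried in full float precision starting from the weights for 250.0 lb of glass, exactly as shown in problem or answer.
Per-oxide target masses for 250.0 lb enamel:
  Na2O: 7.864% × 250.0 = 19.66 lb
  MgO: 2.213% × 250.0 = 5.532 lb
  BaO: 8.855% × 250.0 = 22.14 lb
  Al2O3: 3.609% × 250.0 = 9.022 lb
  B2O3: 0.4001% × 250.0 = 1.000 lb
  SiO2: 77.06% × 250.0 = 192.6 lb
Checking each oxide sum on the weights just shown, under the basis named above (sum by sum, the targets are met given rounding of the digits):
  Na2O: 33.66·0.5840 = 19.66 lb (target 19.66 lb)
  MgO: 17.40·0.3180 = 5.533 lb (target 5.532 lb)
  BaO: 28.59·0.7742 = 22.13 lb (target 22.14 lb)
  Al2O3: 182.6·0.003000 + 12.97·0.6535 = 9.024 lb (target 9.022 lb)
  B2O3: 1.795·0.5571 = 1.000 lb (target 1.000 lb)
  SiO2: 182.6·0.9950 + 17.40·0.6320 = 192.7 lb (target 192.6 lb)
The glass-mass cross-check: the batch minus its LOI: 250.0 lb (the targets, summed, come to 250.0 lb; basis as stated: 250.0 lb — rounding explains the deltas).
Whole-batch sum: Σ batch = 277.0 lb; loss to ignition Σ batch·LOI = 26.98 lb; yield, glass over the total, = 90.26%.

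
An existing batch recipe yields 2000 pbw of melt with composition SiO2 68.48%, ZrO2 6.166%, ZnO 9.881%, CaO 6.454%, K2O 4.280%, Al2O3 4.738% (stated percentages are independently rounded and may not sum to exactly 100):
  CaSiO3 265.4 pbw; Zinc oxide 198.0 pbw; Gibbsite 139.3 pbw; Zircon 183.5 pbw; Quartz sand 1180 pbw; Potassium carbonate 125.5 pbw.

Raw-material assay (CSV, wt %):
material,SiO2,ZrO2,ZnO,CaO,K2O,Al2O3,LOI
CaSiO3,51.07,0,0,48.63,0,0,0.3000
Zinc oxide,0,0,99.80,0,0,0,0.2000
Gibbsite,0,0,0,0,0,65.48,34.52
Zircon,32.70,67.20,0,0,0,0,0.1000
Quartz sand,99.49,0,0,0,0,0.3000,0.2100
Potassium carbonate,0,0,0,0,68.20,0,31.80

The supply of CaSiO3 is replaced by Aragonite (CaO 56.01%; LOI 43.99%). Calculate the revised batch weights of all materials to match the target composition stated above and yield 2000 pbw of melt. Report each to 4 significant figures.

Revised batch per 2000 pbw melt:
  Aragonite: 230.5 pbw
  Zinc oxide: 198.0 pbw
  Gibbsite: 138.7 pbw
  Zircon: 183.5 pbw
  Quartz sand: 1316 pbw
  Potassium carbonate: 125.5 pbw
Total batch = 2192 pbw; LOI loss = 192.5 pbw

The whole derivation holds full precision through every step; working values are printed, with 4-significant-figure rounding, within the worked lines — exactly one rounding is applied to every reported number — derived quantities (totals, LOI, the yield, glass mass, the six compositions) are recomputed at full precision from the weighed amounts on 2000 pbw of glass, as quoted within the question or the answer.
Per-oxide target masses for 2000 pbw melt:
  SiO2: 68.48% × 2000 = 1370 pbw
  ZrO2: 6.166% × 2000 = 123.3 pbw
  ZnO: 9.881% × 2000 = 197.6 pbw
  CaO: 6.454% × 2000 = 129.1 pbw
  K2O: 4.280% × 2000 = 85.60 pbw
  Al2O3: 4.738% × 2000 = 94.76 pbw
Mass-balance tally per oxide with the batch weights as given, for the quoted basis mass (summed amounts equal target values net of answer rounding effects):
  SiO2: 183.5·0.3270 + 1316·0.9949 = 1369 pbw (target 1370 pbw)
  ZrO2: 183.5·0.6720 = 123.3 pbw (target 123.3 pbw)
  ZnO: 198.0·0.9980 = 197.6 pbw (target 197.6 pbw)
  CaO: 230.5·0.5601 = 129.1 pbw (target 129.1 pbw)
  K2O: 125.5·0.6820 = 85.59 pbw (target 85.60 pbw)
  Al2O3: 138.7·0.6548 + 1316·0.003000 = 94.77 pbw (target 94.76 pbw)
Glass-mass bookkeeping: whole batch net of LOI = 2000 pbw (per-oxide target masses sum to 2000 pbw; basis as stated: 2000 pbw — deltas are rounding alone).
Total batch = Σ batch = 2192 pbw; loss to ignition Σ batch·LOI = 192.5 pbw; glass ÷ batch gives a yield of 91.22%.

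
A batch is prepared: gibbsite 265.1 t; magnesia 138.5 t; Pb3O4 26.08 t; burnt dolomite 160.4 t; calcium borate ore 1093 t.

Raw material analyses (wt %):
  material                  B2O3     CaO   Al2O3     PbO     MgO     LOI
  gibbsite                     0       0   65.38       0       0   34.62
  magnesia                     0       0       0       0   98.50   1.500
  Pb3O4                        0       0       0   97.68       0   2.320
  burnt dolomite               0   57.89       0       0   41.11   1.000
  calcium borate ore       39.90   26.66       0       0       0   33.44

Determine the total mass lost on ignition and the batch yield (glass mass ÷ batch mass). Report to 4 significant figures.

The whole derivation keeps exact precision from start to finish; intermediates are displayed (rounded to 4 significant digits) in the printout. Every reported number is rounded only once. The derived quantities are carried in full float precision (the five compositions, yield, ignition loss, totals, net glass mass) from the batch weights for 1222 t of glass as quoted within the question or the answer.
Per-material ignition loss:
  gibbsite: 265.1 × 0.3462 = 91.78 t
  magnesia: 138.5 × 0.01500 = 2.078 t
  Pb3O4: 26.08 × 0.02320 = 0.6051 t
  burnt dolomite: 160.4 × 0.01000 = 1.604 t
  calcium borate ore: 1093 × 0.3344 = 365.5 t
Total LOI = 461.6 t
Glass = batch − LOI = 1683 − 461.6 = 1222 t

LOI loss = 461.6 t; glass = 1222 t; yield = 72.58%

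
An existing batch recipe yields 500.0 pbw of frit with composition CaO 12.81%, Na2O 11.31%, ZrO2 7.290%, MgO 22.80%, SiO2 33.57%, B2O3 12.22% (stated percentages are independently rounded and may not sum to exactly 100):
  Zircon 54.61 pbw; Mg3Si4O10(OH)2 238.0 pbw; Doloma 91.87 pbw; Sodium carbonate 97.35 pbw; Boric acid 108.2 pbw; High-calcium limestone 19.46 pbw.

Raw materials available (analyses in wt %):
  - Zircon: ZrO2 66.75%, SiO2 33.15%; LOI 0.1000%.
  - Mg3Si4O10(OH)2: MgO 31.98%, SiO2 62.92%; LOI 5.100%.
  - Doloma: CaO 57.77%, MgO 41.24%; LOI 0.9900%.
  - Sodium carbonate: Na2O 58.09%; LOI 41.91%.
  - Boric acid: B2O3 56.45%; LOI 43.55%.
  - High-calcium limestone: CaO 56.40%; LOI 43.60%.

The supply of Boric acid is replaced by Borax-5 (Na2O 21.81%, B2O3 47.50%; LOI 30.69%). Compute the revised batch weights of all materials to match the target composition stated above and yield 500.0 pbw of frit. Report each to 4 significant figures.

Revised batch per 500.0 pbw frit:
  Zircon: 54.61 pbw
  Mg3Si4O10(OH)2: 238.0 pbw
  Doloma: 91.87 pbw
  Sodium carbonate: 49.05 pbw
  Borax-5: 128.6 pbw
  High-calcium limestone: 19.46 pbw
Total batch = 581.6 pbw; LOI loss = 81.61 pbw

Full precision is maintained throughout. Mid-chain values appear, rounded to four significant figures, in the printout; exactly one rounding goes into each reported result. All derived quantities are carried from the weighed amounts for 500.0 pbw of glass at exact precision (glass mass, ignition loss, totals, the six compositions, the yield), as set out in the problem or the answer.
Target masses of each oxide per 500.0 pbw frit:
  CaO: 12.81% × 500.0 = 64.05 pbw
  Na2O: 11.31% × 500.0 = 56.55 pbw
  ZrO2: 7.290% × 500.0 = 36.45 pbw
  MgO: 22.80% × 500.0 = 114.0 pbw
  SiO2: 33.57% × 500.0 = 167.8 pbw
  B2O3: 12.22% × 500.0 = 61.10 pbw
Sums-versus-targets review from the weights as reported, under the basis named above (delivered sums recover each target once rounding is allowed for):
  CaO: 91.87·0.5777 + 19.46·0.5640 = 64.05 pbw (target 64.05 pbw)
  Na2O: 49.05·0.5809 + 128.6·0.2181 = 56.54 pbw (target 56.55 pbw)
  ZrO2: 54.61·0.6675 = 36.45 pbw (target 36.45 pbw)
  MgO: 238.0·0.3198 + 91.87·0.4124 = 114.0 pbw (target 114.0 pbw)
  SiO2: 54.61·0.3315 + 238.0·0.6292 = 167.9 pbw (target 167.8 pbw)
  B2O3: 128.6·0.4750 = 61.08 pbw (target 61.10 pbw)
Glass-mass bookkeeping: Σ batch − LOI loss = 500.0 pbw (per-oxide target masses sum to 500.0 pbw; the stated basis being 500.0 pbw — deltas are rounding alone).
Total batch = Σ batch = 581.6 pbw; Σ batch·LOI gives LOI loss = 81.61 pbw; yield, glass over the total, = 85.97%.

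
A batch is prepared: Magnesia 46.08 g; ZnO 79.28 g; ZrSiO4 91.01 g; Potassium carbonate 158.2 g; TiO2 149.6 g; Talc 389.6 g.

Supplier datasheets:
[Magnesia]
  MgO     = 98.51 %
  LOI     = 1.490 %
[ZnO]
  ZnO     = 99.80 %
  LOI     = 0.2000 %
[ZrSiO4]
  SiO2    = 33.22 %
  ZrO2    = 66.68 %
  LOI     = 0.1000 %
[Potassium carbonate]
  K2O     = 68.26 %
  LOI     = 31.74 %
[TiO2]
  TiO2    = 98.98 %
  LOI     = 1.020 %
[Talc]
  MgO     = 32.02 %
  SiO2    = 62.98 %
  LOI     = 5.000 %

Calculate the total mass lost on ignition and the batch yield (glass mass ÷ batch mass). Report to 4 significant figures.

LOI loss = 72.15 g; glass = 841.6 g; yield = 92.10%

The working math keeps exact precision from start to finish. Values along the way appear, rounded to 4 significant figures, between the steps. Every reported result is rounded once only; all derived quantities (six oxide percentages, yield, the totals, net glass mass, ignition loss) are computed from the batch weights at 841.6 g of glass at full float precision, as they appear in the question or the answer.
Ignition loss by material:
  Magnesia: 46.08 × 0.01490 = 0.6866 g
  ZnO: 79.28 × 0.002000 = 0.1586 g
  ZrSiO4: 91.01 × 0.001000 = 0.09101 g
  Potassium carbonate: 158.2 × 0.3174 = 50.21 g
  TiO2: 149.6 × 0.01020 = 1.526 g
  Talc: 389.6 × 0.05000 = 19.48 g
Total LOI = 72.15 g
Glass = batch − LOI = 913.8 − 72.15 = 841.6 g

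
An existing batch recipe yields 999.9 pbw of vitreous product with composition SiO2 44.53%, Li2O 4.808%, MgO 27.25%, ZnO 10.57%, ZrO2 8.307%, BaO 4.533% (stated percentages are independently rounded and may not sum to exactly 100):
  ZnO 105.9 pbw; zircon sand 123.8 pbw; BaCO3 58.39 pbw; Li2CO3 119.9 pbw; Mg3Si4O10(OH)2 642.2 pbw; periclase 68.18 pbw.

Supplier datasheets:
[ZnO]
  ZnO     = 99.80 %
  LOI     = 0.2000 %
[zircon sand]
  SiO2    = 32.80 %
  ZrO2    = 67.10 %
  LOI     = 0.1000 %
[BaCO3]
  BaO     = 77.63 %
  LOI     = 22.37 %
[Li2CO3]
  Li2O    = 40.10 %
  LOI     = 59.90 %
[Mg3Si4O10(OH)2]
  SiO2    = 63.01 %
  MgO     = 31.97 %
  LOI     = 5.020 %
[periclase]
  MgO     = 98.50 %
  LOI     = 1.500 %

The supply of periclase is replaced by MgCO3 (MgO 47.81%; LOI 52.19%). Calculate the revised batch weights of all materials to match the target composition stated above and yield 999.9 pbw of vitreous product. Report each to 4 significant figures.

The working math carries exact precision all the way through — mid-chain values appear rounded to 4 significant digits when written out. Every reported result takes exactly one rounding; derived quantities, including yield, the totals, LOI, six oxide percentages, net glass mass, are rebuilt from the batch weights for 999.9 pbw of glass at full precision as they appear in problem or answer.
Target oxide masses per 999.9 pbw vitreous product:
  SiO2: 44.53% × 999.9 = 445.3 pbw
  Li2O: 4.808% × 999.9 = 48.08 pbw
  MgO: 27.25% × 999.9 = 272.5 pbw
  ZnO: 10.57% × 999.9 = 105.7 pbw
  ZrO2: 8.307% × 999.9 = 83.06 pbw
  BaO: 4.533% × 999.9 = 45.33 pbw
Mass-balance tally per oxide per the reported batch figures, at the basis given (every target is met by its sum within answer rounding):
  SiO2: 123.8·0.3280 + 642.2·0.6301 = 445.3 pbw (target 445.3 pbw)
  Li2O: 119.9·0.4010 = 48.08 pbw (target 48.08 pbw)
  MgO: 642.2·0.3197 + 140.5·0.4781 = 272.5 pbw (target 272.5 pbw)
  ZnO: 105.9·0.9980 = 105.7 pbw (target 105.7 pbw)
  ZrO2: 123.8·0.6710 = 83.07 pbw (target 83.06 pbw)
  BaO: 58.39·0.7763 = 45.33 pbw (target 45.33 pbw)
Auditing the glass mass value: net batch after ignition = 999.9 pbw (targets for the oxides total 999.9 pbw; the stated basis being 999.9 pbw — a pure rounding effect).
Adding the batch up: Σ batch = 1191 pbw; the LOI term Σ batch·LOI equals 190.8 pbw; yield: glass divided by total = 83.98%.

Revised batch per 999.9 pbw vitreous product:
  ZnO: 105.9 pbw
  zircon sand: 123.8 pbw
  BaCO3: 58.39 pbw
  Li2CO3: 119.9 pbw
  Mg3Si4O10(OH)2: 642.2 pbw
  MgCO3: 140.5 pbw
Total batch = 1191 pbw; LOI loss = 190.8 pbw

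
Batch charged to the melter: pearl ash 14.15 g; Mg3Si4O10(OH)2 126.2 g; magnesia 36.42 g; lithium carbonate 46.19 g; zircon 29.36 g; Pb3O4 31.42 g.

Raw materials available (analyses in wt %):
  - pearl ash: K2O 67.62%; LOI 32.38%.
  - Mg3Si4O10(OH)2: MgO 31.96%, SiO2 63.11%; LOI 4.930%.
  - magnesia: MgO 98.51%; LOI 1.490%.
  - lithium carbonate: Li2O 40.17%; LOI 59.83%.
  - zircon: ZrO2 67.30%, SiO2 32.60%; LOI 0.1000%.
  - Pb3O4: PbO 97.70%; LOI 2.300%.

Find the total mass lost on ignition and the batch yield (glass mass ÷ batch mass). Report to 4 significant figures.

LOI loss = 39.73 g; glass = 244.0 g; yield = 86.00%

Working values are shown rounded to 4 significant digits as written; full precision is maintained at every stage. Every reported number carries a single rounding. All derived quantities, including six oxide percentages, net glass mass, the yield, LOI, the totals, are rebuilt starting from the weights on 244.0 g of glass at exact precision, exactly as printed in the problem or the answer.
Per-material ignition loss:
  pearl ash: 14.15 × 0.3238 = 4.582 g
  Mg3Si4O10(OH)2: 126.2 × 0.04930 = 6.222 g
  magnesia: 36.42 × 0.01490 = 0.5427 g
  lithium carbonate: 46.19 × 0.5983 = 27.64 g
  zircon: 29.36 × 0.001000 = 0.02936 g
  Pb3O4: 31.42 × 0.02300 = 0.7227 g
Total LOI = 39.73 g
Glass = batch − LOI = 283.7 − 39.73 = 244.0 g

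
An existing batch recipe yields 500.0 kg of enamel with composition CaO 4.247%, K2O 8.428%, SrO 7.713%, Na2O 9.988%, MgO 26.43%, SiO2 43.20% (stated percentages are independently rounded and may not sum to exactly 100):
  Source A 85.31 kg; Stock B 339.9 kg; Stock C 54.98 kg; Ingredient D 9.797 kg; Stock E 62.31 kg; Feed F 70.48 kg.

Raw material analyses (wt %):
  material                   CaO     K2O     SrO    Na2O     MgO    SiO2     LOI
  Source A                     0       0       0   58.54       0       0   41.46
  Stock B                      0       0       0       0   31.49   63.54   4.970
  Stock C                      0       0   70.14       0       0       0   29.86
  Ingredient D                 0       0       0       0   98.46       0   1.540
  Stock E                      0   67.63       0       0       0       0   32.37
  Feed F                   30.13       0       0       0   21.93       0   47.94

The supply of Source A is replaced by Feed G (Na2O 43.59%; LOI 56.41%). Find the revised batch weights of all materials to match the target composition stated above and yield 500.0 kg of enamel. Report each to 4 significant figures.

Every computation maintains full precision at each step — the intermediate values are printed, with 4-significant-figure rounding, between the steps — exactly one rounding is applied to every reported result; all derived quantities, which include six oxide percentages, glass mass, yield, ignition loss, the totals, are computed in full float precision, as given in either problem or answer, using the weight values on 500.0 kg of glass.
Oxide-by-oxide targets in 500.0 kg enamel:
  CaO: 4.247% × 500.0 = 21.24 kg
  K2O: 8.428% × 500.0 = 42.14 kg
  SrO: 7.713% × 500.0 = 38.56 kg
  Na2O: 9.988% × 500.0 = 49.94 kg
  MgO: 26.43% × 500.0 = 132.2 kg
  SiO2: 43.20% × 500.0 = 216.0 kg
Per-oxide balance check from the weights as reported, on the stated basis (delivered sums recover each target exact up to rounding of places):
  CaO: 70.48·0.3013 = 21.24 kg (target 21.24 kg)
  K2O: 62.31·0.6763 = 42.14 kg (target 42.14 kg)
  SrO: 54.98·0.7014 = 38.56 kg (target 38.56 kg)
  Na2O: 114.6·0.4359 = 49.95 kg (target 49.94 kg)
  MgO: 339.9·0.3149 + 9.797·0.9846 + 70.48·0.2193 = 132.1 kg (target 132.2 kg)
  SiO2: 339.9·0.6354 = 216.0 kg (target 216.0 kg)
Consistency of the glass mass: net batch after ignition = 500.0 kg (summing oxide targets gives 500.0 kg; against the stated basis, 500.0 kg — deltas are rounding alone).
Adding the batch up: Σ batch = 652.1 kg; loss to ignition Σ batch·LOI = 152.1 kg; yield: glass divided by total = 76.68%.

Revised batch per 500.0 kg enamel:
  Feed G: 114.6 kg
  Stock B: 339.9 kg
  Stock C: 54.98 kg
  Ingredient D: 9.797 kg
  Stock E: 62.31 kg
  Feed F: 70.48 kg
Total batch = 652.1 kg; LOI loss = 152.1 kg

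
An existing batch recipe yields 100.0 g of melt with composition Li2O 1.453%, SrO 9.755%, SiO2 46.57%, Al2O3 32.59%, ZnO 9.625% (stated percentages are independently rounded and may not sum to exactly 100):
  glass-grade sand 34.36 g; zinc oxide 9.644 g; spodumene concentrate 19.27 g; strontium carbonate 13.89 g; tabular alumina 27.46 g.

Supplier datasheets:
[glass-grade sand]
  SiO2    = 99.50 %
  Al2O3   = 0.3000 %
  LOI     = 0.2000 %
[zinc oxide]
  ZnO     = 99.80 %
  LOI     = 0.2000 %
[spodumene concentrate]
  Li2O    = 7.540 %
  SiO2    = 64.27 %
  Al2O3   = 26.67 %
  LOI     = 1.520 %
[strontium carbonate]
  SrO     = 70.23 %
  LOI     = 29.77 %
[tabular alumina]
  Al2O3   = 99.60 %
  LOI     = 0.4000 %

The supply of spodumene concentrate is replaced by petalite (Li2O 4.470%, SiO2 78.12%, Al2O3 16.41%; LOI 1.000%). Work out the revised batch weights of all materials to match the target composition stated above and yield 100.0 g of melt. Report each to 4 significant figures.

All arithmetic carries full float precision end to end — values along the way are displayed with 4-significant-figure rounding in the printout — every reported figure includes exactly one rounding — all derived quantities are recomputed in full precision (LOI, the totals, net glass mass, five oxide percentages, yield) from the batch weights on 100.0 g of glass, exactly as printed in either problem or answer.
Oxide mass targets, per 100.0 g melt:
  Li2O: 1.453% × 100.0 = 1.453 g
  SrO: 9.755% × 100.0 = 9.755 g
  SiO2: 46.57% × 100.0 = 46.57 g
  Al2O3: 32.59% × 100.0 = 32.59 g
  ZnO: 9.625% × 100.0 = 9.625 g
Mass-balance tally per oxide from the weights as reported, under the basis named above (sum by sum, the targets are met within answer rounding):
  Li2O: 32.51·0.04470 = 1.453 g (target 1.453 g)
  SrO: 13.89·0.7023 = 9.755 g (target 9.755 g)
  SiO2: 21.28·0.9950 + 32.51·0.7812 = 46.57 g (target 46.57 g)
  Al2O3: 21.28·0.003000 + 32.51·0.1641 + 27.30·0.9960 = 32.59 g (target 32.59 g)
  ZnO: 9.644·0.9980 = 9.625 g (target 9.625 g)
Auditing the glass mass value: batch total minus LOI = 99.99 g (the targets, summed, come to 99.99 g; stated basis 100.0 g — a pure rounding effect).
Total batch = Σ batch = 104.6 g; LOI loss = Σ batch·LOI = 4.631 g; the yield ratio, glass ÷ batch: 95.57%.

Revised batch per 100.0 g melt:
  glass-grade sand: 21.28 g
  zinc oxide: 9.644 g
  petalite: 32.51 g
  strontium carbonate: 13.89 g
  tabular alumina: 27.30 g
Total batch = 104.6 g; LOI loss = 4.631 g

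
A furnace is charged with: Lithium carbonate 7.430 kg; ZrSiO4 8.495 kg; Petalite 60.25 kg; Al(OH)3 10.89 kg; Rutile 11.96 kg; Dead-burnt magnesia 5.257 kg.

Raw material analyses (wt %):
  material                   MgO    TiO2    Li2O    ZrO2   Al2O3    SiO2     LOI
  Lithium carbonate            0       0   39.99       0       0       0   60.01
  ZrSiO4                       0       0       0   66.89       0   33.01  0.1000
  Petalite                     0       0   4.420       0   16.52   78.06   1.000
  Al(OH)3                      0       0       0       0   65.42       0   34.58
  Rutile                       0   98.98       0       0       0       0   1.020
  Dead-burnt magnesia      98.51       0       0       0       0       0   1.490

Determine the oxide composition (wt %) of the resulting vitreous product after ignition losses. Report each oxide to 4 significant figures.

Glass mass = 95.25 kg (batch 104.3 − LOI 9.036).
Composition: MgO 5.437%, TiO2 12.43%, Li2O 5.916%, ZrO2 5.966%, Al2O3 17.93%, SiO2 52.32%

All arithmetic holds full float precision at each step — intermediates are shown (rounded to four significant digits) alongside each step. Each reported value includes exactly one rounding. Derived quantities (yield, glass mass, totals, ignition loss, six oxide percentages) are rebuilt from the batch weights per 95.25 kg of glass in full precision exactly as printed in problem or answer.
Oxide masses out of the charge:
  MgO: 5.257·0.9851 = 5.179 kg
  TiO2: 11.96·0.9898 = 11.84 kg
  Li2O: 7.430·0.3999 + 60.25·0.04420 = 5.634 kg
  ZrO2: 8.495·0.6689 = 5.682 kg
  Al2O3: 60.25·0.1652 + 10.89·0.6542 = 17.08 kg
  SiO2: 8.495·0.3301 + 60.25·0.7806 = 49.84 kg
LOI: 7.430·0.6001 + 8.495·0.001000 + 60.25·0.01000 + 10.89·0.3458 + 11.96·0.01020 + 5.257·0.01490 = 9.036 kg
Resulting glass, batch − LOI: 104.3 − 9.036 = 95.25 kg (the oxide masses sum to this)
each oxide over glass, ×100, is wt %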